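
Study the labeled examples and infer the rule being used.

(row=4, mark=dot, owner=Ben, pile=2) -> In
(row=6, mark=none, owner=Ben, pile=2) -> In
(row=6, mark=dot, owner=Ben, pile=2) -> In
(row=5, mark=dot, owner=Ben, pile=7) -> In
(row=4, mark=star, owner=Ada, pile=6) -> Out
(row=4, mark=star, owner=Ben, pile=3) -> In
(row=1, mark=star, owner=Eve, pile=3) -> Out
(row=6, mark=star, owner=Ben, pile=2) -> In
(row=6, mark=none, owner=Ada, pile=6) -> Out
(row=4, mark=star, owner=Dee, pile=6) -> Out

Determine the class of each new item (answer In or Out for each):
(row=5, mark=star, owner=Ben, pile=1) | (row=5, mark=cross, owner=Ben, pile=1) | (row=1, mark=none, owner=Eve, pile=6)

In, In, Out

The simplest hypothesis consistent with all the labels is: owner is Ben.
(row=5, mark=star, owner=Ben, pile=1): owner is Ben — satisfies this, so In. (row=5, mark=cross, owner=Ben, pile=1): owner is Ben — satisfies this, so In. (row=1, mark=none, owner=Eve, pile=6): owner is Eve — does not satisfy this, so Out.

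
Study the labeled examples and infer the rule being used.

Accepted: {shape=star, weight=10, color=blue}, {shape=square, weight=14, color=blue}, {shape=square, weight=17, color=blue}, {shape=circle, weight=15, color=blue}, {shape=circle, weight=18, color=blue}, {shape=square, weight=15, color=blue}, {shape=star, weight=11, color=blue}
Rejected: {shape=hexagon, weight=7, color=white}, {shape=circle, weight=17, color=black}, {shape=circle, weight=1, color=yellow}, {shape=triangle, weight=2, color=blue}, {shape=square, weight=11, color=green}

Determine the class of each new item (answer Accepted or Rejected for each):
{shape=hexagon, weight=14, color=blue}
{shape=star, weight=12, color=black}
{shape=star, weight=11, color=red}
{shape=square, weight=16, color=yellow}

Every 'Accepted' example satisfies: color is blue AND weight ≥ 7. None of the 'Rejected' examples do.
{shape=hexagon, weight=14, color=blue}: Accepted (color is blue, weight = 14).
{shape=star, weight=12, color=black}: Rejected (color is black, weight = 12).
{shape=star, weight=11, color=red}: Rejected (color is red, weight = 11).
{shape=square, weight=16, color=yellow}: Rejected (color is yellow, weight = 16).

Accepted, Rejected, Rejected, Rejected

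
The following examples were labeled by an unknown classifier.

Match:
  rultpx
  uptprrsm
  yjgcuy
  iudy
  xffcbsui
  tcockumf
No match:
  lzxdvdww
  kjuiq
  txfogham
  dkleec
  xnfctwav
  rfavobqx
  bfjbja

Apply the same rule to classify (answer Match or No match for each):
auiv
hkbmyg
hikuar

Match, No match, Match

One predicate separates the groups cleanly: even length AND contains 'u'.
auiv: length 4, has 'u', meets the rule → Match. hkbmyg: length 6, no 'u', lacks this property → No match. hikuar: length 6, has 'u', meets the rule → Match.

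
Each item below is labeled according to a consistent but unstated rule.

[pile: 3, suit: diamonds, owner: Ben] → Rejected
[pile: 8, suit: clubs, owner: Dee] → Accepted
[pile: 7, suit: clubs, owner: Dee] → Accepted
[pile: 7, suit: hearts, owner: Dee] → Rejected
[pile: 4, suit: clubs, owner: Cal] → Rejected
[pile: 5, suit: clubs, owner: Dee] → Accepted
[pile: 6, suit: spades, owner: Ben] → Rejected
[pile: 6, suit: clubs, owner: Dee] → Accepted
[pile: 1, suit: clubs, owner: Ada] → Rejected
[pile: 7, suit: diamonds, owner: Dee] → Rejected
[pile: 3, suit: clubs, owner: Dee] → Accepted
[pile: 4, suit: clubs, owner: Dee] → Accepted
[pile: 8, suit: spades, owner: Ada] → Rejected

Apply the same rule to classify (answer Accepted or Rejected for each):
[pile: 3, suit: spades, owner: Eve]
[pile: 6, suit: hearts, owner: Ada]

Rejected, Rejected

Rule: suit is clubs AND owner is Dee. This holds for each 'Accepted' example and fails for each 'Rejected' one.
[pile: 3, suit: spades, owner: Eve]: Rejected (suit is spades, owner is Eve).
[pile: 6, suit: hearts, owner: Ada]: Rejected (suit is hearts, owner is Ada).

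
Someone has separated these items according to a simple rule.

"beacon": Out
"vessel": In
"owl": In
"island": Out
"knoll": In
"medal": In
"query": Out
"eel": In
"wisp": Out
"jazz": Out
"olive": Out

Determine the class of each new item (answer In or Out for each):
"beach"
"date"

'In' ⟺ ends with 'l'.
"beach" — ends with 'h', hence Out. "date" — ends with 'e', hence Out.

Out, Out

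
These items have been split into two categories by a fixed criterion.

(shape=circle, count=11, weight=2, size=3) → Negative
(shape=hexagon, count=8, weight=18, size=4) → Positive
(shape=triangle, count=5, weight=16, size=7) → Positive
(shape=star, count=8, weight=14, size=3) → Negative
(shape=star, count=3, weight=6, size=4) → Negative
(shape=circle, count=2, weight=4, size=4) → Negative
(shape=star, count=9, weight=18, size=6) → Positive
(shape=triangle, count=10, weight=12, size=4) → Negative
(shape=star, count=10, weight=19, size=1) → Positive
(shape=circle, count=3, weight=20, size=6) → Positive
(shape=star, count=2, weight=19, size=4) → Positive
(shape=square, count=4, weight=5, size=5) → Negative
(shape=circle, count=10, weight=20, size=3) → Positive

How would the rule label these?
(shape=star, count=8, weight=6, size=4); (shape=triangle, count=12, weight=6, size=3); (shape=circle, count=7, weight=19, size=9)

Negative, Negative, Positive

The rule appears to be: weight ≥ 16.
(shape=star, count=8, weight=6, size=4): weight = 6 — lacks this property, so Negative. (shape=triangle, count=12, weight=6, size=3): weight = 6 — lacks this property, so Negative. (shape=circle, count=7, weight=19, size=9): weight = 19 — satisfies this, so Positive.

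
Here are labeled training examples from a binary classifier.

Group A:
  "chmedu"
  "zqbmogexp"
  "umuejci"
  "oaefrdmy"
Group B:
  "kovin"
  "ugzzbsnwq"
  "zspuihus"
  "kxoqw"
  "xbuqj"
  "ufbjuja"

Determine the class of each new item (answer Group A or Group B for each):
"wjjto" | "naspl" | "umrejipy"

Group B, Group B, Group A

A rule that fits every label: contains 'e' — true of each 'Group A' example, false of each 'Group B' one.
"wjjto": Group B (no 'e'). "naspl": Group B (no 'e'). "umrejipy": Group A (has 'e').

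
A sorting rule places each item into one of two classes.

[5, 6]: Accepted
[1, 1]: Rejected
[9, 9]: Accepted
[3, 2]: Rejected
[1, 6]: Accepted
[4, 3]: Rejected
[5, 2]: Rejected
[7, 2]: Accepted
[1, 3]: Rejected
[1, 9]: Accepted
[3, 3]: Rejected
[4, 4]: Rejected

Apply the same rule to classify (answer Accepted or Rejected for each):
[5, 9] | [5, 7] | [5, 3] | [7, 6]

Accepted, Accepted, Rejected, Accepted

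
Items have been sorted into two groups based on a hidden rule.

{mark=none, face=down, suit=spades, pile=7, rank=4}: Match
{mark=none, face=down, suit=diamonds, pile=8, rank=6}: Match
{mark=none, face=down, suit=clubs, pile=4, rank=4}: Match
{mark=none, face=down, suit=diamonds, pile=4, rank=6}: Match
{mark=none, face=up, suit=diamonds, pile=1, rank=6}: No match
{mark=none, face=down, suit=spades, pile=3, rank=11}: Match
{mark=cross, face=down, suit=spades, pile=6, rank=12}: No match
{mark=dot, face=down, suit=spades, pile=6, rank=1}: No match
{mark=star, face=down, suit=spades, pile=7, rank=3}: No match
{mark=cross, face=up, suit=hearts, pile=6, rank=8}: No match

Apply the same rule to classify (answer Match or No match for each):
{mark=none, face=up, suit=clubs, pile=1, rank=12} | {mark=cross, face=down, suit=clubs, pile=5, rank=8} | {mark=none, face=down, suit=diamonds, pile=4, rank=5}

'Match' ⟺ face is down AND mark is none.
No match: {mark=none, face=up, suit=clubs, pile=1, rank=12}, since face is up, mark is none.
No match: {mark=cross, face=down, suit=clubs, pile=5, rank=8}, since face is down, mark is cross.
Match: {mark=none, face=down, suit=diamonds, pile=4, rank=5}, since face is down, mark is none.

No match, No match, Match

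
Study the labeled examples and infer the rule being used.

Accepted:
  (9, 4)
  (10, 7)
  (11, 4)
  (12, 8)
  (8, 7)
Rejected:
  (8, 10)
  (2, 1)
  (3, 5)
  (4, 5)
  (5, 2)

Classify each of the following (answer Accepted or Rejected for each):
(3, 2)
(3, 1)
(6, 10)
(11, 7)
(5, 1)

Rejected, Rejected, Rejected, Accepted, Rejected

'Accepted' ⟺ first > second AND sum ≥ 8.
Rejected: (3, 2), since 3 > 2, 3+2 = 5.
Rejected: (3, 1), since 3 > 1, 3+1 = 4.
Rejected: (6, 10), since 6 < 10, 6+10 = 16.
Accepted: (11, 7), since 11 > 7, 11+7 = 18.
Rejected: (5, 1), since 5 > 1, 5+1 = 6.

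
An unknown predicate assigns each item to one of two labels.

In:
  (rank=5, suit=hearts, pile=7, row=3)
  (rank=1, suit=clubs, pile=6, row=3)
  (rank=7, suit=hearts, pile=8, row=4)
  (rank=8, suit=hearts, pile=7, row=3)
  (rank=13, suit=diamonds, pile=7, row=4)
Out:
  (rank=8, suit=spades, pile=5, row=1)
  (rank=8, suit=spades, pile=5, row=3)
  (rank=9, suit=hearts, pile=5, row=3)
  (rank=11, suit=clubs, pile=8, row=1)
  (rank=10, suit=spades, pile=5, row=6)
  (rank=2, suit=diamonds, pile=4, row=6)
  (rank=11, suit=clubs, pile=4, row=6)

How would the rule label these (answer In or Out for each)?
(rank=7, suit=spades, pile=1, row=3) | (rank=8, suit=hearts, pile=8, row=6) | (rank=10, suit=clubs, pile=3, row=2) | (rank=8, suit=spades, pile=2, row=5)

Out, In, Out, Out

The distinguishing property — pile ≥ 6 AND row ≥ 3 — holds for all the 'In' cases and none of the 'Out' cases.
(rank=7, suit=spades, pile=1, row=3) — pile = 1, row = 3, hence Out.
(rank=8, suit=hearts, pile=8, row=6) — pile = 8, row = 6, hence In.
(rank=10, suit=clubs, pile=3, row=2) — pile = 3, row = 2, hence Out.
(rank=8, suit=spades, pile=2, row=5) — pile = 2, row = 5, hence Out.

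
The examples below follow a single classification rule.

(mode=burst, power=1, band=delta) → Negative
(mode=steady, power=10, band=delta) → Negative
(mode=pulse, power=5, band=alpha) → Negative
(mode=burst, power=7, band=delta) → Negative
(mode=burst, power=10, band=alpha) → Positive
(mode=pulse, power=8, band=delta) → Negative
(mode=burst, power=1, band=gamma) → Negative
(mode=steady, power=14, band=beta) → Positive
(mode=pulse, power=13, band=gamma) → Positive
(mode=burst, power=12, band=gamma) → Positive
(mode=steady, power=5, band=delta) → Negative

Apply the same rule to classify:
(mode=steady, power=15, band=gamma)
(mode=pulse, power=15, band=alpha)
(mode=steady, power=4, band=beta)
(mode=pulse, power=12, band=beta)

'Positive' ⟺ band is not delta AND power ≥ 7.
(mode=steady, power=15, band=gamma): Positive (band is gamma, power = 15). (mode=pulse, power=15, band=alpha): Positive (band is alpha, power = 15). (mode=steady, power=4, band=beta): Negative (band is beta, power = 4). (mode=pulse, power=12, band=beta): Positive (band is beta, power = 12).

Positive, Positive, Negative, Positive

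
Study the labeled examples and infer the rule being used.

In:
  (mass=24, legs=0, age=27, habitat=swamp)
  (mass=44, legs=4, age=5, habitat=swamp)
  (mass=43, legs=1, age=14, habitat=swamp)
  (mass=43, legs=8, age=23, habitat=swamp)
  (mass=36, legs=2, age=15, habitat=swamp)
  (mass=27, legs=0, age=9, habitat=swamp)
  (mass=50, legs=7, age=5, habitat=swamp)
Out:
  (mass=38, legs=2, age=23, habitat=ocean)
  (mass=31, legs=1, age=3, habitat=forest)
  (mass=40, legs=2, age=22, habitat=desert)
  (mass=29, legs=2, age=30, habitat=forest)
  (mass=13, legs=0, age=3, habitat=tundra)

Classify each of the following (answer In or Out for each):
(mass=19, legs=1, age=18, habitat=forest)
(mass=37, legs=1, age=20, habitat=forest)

Out, Out

The pattern is that an item is 'In' exactly when: habitat is swamp.
(mass=19, legs=1, age=18, habitat=forest) → habitat is forest → Out.
(mass=37, legs=1, age=20, habitat=forest) → habitat is forest → Out.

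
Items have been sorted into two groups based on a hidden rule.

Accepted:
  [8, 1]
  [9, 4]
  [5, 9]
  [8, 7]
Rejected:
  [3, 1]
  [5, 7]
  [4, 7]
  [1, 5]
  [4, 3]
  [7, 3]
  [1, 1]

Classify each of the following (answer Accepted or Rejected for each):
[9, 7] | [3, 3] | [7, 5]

Accepted, Rejected, Rejected

The distinguishing property — max ≥ 8 — holds for all the 'Accepted' cases and none of the 'Rejected' cases.
Accepted: [9, 7], since max 9. Rejected: [3, 3], since max 3. Rejected: [7, 5], since max 7.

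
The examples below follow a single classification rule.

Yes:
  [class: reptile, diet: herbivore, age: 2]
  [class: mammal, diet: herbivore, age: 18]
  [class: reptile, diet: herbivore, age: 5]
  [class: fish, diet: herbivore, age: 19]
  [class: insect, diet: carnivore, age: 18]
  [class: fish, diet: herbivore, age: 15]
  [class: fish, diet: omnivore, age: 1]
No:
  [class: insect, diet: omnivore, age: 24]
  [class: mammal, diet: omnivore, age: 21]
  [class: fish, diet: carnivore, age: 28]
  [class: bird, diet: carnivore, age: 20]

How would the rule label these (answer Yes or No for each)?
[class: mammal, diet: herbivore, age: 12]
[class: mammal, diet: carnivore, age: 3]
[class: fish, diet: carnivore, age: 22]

The common property of the 'Yes' items is: age ≤ 19. No 'No' item has it.
[class: mammal, diet: herbivore, age: 12]: age = 12 — has this property, so Yes. [class: mammal, diet: carnivore, age: 3]: age = 3 — has this property, so Yes. [class: fish, diet: carnivore, age: 22]: age = 22 — does not fit, so No.

Yes, Yes, No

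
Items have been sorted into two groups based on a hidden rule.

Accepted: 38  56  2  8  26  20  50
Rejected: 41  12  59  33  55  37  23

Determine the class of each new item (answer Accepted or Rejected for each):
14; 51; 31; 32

One predicate separates the groups cleanly: ≡ 2 (mod 6).
14: Accepted (14 mod 6 = 2).
51: Rejected (51 mod 6 = 3).
31: Rejected (31 mod 6 = 1).
32: Accepted (32 mod 6 = 2).

Accepted, Rejected, Rejected, Accepted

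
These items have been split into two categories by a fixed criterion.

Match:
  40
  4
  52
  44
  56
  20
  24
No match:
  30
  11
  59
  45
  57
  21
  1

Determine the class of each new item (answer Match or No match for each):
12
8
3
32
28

Looking at the examples, the only property every 'Match' case has and every 'No match' case lacks is: multiple of 4.
12: 12 = 4·3, meets the rule → Match. 8: 8 = 4·2, meets the rule → Match. 3: 3 = 4·0 + 3, does not satisfy this → No match. 32: 32 = 4·8, meets the rule → Match. 28: 28 = 4·7, meets the rule → Match.

Match, Match, No match, Match, Match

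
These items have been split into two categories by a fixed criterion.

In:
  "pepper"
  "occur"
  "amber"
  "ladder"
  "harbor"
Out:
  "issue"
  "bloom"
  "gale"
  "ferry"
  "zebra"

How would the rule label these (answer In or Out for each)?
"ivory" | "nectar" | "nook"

Out, In, Out

All 'In' examples share one property — ends with 'r' — and every 'Out' example lacks it.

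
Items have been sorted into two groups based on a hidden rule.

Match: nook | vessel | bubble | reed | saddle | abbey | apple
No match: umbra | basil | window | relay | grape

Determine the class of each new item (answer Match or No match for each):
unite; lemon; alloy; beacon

Comparing the two groups points to one rule — has a double letter.

No match, No match, Match, No match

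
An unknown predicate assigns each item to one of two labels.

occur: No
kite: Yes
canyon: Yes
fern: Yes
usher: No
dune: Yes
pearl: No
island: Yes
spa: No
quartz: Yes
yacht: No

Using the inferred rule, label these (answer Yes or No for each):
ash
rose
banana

No, Yes, Yes

Rule: even length. This holds for each 'Yes' example and fails for each 'No' one.
ash → length 3 → No. rose → length 4 → Yes. banana → length 6 → Yes.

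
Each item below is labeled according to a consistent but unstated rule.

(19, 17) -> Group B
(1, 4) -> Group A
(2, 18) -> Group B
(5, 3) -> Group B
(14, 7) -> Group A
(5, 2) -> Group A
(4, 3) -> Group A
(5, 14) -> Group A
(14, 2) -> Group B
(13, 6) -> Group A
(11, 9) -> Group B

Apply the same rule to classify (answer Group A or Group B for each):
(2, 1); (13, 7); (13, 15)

Checking candidate rules against both groups, what survives is: sum is odd.
(2, 1): 2+1 = 3, matches → Group A.
(13, 7): 13+7 = 20, does not fit → Group B.
(13, 15): 13+15 = 28, does not fit → Group B.

Group A, Group B, Group B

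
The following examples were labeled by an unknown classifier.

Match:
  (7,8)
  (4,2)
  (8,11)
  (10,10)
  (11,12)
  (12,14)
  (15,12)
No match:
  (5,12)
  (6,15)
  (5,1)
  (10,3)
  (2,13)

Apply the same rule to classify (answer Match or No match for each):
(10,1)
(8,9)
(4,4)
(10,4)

The pattern is that an item is 'Match' exactly when: |first − second| ≤ 3.
(10,1): |10−1| = 9 — fails this test, so No match. (8,9): |8−9| = 1 — has this property, so Match. (4,4): |4−4| = 0 — has this property, so Match. (10,4): |10−4| = 6 — fails this test, so No match.

No match, Match, Match, No match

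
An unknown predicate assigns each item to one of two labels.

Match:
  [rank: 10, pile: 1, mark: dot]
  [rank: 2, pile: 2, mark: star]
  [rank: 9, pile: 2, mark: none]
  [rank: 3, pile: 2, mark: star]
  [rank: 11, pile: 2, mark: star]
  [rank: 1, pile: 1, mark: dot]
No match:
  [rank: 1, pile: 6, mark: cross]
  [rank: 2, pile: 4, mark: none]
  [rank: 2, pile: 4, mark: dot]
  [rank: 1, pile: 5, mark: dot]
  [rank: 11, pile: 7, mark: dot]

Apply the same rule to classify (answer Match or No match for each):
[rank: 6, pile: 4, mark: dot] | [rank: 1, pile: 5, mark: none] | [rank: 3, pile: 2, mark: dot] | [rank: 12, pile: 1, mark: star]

No match, No match, Match, Match

The classifier is using: pile ≤ 2.
[rank: 6, pile: 4, mark: dot] — pile = 4, hence No match.
[rank: 1, pile: 5, mark: none] — pile = 5, hence No match.
[rank: 3, pile: 2, mark: dot] — pile = 2, hence Match.
[rank: 12, pile: 1, mark: star] — pile = 1, hence Match.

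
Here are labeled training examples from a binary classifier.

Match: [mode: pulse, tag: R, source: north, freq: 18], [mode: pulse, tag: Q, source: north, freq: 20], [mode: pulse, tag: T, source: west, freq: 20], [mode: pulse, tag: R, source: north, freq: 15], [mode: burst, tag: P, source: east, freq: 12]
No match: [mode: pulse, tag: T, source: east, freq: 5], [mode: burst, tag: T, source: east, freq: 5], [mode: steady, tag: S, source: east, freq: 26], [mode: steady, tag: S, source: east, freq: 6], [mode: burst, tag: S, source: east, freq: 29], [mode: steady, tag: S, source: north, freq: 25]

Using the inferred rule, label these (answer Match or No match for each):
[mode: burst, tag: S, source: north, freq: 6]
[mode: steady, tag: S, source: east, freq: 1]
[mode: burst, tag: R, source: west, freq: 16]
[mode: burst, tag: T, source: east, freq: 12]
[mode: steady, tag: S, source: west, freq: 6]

The rule appears to be: freq ≥ 12 AND freq ≤ 20.
[mode: burst, tag: S, source: north, freq: 6] → freq = 6 → No match. [mode: steady, tag: S, source: east, freq: 1] → freq = 1 → No match. [mode: burst, tag: R, source: west, freq: 16] → freq = 16 → Match. [mode: burst, tag: T, source: east, freq: 12] → freq = 12 → Match. [mode: steady, tag: S, source: west, freq: 6] → freq = 6 → No match.

No match, No match, Match, Match, No match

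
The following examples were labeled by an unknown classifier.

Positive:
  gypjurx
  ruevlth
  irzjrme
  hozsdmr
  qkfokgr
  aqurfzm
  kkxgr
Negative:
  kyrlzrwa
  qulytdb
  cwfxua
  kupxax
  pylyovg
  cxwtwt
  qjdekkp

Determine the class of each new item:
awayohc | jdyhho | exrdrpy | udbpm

All 'Positive' examples share one property — odd length AND contains 'r' — and every 'Negative' example lacks it.
Negative: awayohc, since length 7, no 'r'. Negative: jdyhho, since length 6, no 'r'. Positive: exrdrpy, since length 7, has 'r'. Negative: udbpm, since length 5, no 'r'.

Negative, Negative, Positive, Negative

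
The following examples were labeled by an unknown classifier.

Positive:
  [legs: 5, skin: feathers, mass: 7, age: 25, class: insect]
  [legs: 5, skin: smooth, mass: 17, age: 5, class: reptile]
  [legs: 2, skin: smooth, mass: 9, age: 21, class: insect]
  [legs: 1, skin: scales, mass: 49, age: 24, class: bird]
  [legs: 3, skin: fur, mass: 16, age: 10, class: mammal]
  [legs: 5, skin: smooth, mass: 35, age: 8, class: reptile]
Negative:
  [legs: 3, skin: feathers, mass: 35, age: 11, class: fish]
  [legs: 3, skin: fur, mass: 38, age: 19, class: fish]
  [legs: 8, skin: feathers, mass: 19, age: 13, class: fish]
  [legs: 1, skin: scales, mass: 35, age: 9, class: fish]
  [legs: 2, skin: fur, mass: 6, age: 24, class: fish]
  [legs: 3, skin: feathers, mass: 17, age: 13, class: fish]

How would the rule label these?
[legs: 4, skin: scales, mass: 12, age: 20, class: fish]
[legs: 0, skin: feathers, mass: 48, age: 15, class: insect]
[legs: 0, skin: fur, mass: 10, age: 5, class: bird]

Looking at the examples, the only property every 'Positive' case has and every 'Negative' case lacks is: class is not fish.
[legs: 4, skin: scales, mass: 12, age: 20, class: fish] — class is fish, hence Negative. [legs: 0, skin: feathers, mass: 48, age: 15, class: insect] — class is insect, hence Positive. [legs: 0, skin: fur, mass: 10, age: 5, class: bird] — class is bird, hence Positive.

Negative, Positive, Positive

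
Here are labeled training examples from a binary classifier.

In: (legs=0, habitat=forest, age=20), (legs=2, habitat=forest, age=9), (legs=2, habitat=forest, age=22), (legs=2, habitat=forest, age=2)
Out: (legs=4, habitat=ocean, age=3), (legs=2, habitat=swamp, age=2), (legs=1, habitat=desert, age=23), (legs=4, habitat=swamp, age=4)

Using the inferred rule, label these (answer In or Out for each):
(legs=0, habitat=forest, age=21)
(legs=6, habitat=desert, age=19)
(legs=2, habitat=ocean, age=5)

Checking candidate rules against both groups, what survives is: habitat is forest.
(legs=0, habitat=forest, age=21) — habitat is forest, hence In.
(legs=6, habitat=desert, age=19) — habitat is desert, hence Out.
(legs=2, habitat=ocean, age=5) — habitat is ocean, hence Out.

In, Out, Out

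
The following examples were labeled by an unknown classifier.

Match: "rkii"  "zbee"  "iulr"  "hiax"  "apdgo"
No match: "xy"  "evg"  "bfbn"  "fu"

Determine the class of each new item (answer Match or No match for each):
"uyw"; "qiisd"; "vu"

All 'Match' examples share one property — has ≥ 2 vowels — and every 'No match' example lacks it.
"uyw": 1 vowel — fails the rule, so No match.
"qiisd": 2 vowels — fits, so Match.
"vu": 1 vowel — fails the rule, so No match.

No match, Match, No match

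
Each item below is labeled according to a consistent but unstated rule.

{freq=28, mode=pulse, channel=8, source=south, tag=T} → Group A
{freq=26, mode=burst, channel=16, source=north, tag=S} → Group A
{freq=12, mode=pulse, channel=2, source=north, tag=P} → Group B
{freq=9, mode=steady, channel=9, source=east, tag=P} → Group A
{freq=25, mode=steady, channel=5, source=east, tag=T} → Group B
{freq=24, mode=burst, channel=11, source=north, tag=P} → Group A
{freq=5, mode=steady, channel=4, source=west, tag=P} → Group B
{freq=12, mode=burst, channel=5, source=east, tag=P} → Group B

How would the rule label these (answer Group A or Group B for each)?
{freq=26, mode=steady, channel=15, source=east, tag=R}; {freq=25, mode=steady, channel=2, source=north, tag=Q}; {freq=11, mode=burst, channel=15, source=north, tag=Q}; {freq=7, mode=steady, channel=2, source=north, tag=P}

A rule that fits every label: channel ≥ 8 — true of each 'Group A' example, false of each 'Group B' one.
{freq=26, mode=steady, channel=15, source=east, tag=R} → channel = 15 → Group A.
{freq=25, mode=steady, channel=2, source=north, tag=Q} → channel = 2 → Group B.
{freq=11, mode=burst, channel=15, source=north, tag=Q} → channel = 15 → Group A.
{freq=7, mode=steady, channel=2, source=north, tag=P} → channel = 2 → Group B.

Group A, Group B, Group A, Group B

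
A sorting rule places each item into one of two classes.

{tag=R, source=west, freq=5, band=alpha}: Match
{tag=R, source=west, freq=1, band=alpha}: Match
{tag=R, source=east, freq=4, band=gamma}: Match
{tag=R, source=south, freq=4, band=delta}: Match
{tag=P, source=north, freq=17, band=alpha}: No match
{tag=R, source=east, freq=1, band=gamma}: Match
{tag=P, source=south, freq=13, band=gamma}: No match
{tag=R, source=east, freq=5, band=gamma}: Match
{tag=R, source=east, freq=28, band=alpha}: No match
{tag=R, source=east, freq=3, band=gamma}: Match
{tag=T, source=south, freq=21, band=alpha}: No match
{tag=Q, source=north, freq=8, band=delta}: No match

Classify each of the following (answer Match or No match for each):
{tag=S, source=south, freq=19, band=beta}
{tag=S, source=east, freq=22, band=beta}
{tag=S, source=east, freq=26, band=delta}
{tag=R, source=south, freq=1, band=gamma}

No match, No match, No match, Match

The rule appears to be: freq ≤ 5.
{tag=S, source=south, freq=19, band=beta}: No match (freq = 19).
{tag=S, source=east, freq=22, band=beta}: No match (freq = 22).
{tag=S, source=east, freq=26, band=delta}: No match (freq = 26).
{tag=R, source=south, freq=1, band=gamma}: Match (freq = 1).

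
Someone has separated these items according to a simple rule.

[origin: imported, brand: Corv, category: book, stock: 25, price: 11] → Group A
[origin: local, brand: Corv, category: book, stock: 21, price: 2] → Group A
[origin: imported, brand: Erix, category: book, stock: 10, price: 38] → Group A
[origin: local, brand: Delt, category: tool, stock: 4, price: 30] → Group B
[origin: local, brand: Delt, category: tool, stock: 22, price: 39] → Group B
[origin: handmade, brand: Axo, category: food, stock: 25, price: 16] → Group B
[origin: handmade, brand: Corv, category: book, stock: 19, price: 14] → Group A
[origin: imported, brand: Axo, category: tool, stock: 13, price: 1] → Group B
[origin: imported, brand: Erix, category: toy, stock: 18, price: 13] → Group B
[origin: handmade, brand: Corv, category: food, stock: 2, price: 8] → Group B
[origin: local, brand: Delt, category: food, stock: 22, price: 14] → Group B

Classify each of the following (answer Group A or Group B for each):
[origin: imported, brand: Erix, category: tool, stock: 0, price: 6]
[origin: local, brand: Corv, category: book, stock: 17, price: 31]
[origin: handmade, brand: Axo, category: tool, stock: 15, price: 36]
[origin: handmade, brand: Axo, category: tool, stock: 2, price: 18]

Group B, Group A, Group B, Group B

Every 'Group A' example satisfies: category is book. None of the 'Group B' examples do.
[origin: imported, brand: Erix, category: tool, stock: 0, price: 6] — category is tool, hence Group B.
[origin: local, brand: Corv, category: book, stock: 17, price: 31] — category is book, hence Group A.
[origin: handmade, brand: Axo, category: tool, stock: 15, price: 36] — category is tool, hence Group B.
[origin: handmade, brand: Axo, category: tool, stock: 2, price: 18] — category is tool, hence Group B.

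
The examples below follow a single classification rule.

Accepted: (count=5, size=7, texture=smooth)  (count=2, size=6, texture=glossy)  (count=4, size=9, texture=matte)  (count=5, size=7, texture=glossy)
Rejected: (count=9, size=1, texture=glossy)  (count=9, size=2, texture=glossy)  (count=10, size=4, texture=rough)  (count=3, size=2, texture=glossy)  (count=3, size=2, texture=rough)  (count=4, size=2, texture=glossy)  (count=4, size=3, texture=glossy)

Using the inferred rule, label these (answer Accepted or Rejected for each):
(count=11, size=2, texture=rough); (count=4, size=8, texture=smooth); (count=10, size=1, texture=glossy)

Every 'Accepted' example satisfies: size ≥ 6. None of the 'Rejected' examples do.
(count=11, size=2, texture=rough) → size = 2 → Rejected.
(count=4, size=8, texture=smooth) → size = 8 → Accepted.
(count=10, size=1, texture=glossy) → size = 1 → Rejected.

Rejected, Accepted, Rejected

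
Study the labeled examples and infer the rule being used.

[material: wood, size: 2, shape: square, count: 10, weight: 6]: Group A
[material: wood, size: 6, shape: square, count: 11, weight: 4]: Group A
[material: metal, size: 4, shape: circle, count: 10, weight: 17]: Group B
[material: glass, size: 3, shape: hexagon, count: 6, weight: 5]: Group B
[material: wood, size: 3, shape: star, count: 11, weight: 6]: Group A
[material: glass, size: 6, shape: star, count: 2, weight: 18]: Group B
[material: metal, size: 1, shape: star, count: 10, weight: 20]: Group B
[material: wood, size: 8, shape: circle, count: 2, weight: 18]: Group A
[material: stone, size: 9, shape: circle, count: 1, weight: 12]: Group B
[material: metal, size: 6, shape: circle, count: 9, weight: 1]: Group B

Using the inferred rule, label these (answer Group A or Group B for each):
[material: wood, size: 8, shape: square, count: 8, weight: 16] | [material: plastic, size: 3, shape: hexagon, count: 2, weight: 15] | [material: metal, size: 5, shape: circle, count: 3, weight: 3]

A rule that fits every label: material is wood — true of each 'Group A' example, false of each 'Group B' one.
[material: wood, size: 8, shape: square, count: 8, weight: 16]: material is wood, matches → Group A. [material: plastic, size: 3, shape: hexagon, count: 2, weight: 15]: material is plastic, does not satisfy this → Group B. [material: metal, size: 5, shape: circle, count: 3, weight: 3]: material is metal, does not satisfy this → Group B.

Group A, Group B, Group B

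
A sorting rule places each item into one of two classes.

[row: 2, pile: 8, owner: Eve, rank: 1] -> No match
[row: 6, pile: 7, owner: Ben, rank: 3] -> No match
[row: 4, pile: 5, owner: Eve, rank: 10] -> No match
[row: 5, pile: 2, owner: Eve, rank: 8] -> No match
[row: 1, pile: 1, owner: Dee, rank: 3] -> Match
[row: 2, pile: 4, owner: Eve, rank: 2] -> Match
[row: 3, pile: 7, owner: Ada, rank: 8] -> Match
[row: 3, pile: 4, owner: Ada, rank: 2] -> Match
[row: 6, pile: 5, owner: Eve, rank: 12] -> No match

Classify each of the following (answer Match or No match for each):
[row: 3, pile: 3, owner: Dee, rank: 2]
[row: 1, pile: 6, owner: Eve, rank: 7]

Match, Match

The pattern is that an item is 'Match' exactly when: pile ≤ 7 AND row ≤ 3.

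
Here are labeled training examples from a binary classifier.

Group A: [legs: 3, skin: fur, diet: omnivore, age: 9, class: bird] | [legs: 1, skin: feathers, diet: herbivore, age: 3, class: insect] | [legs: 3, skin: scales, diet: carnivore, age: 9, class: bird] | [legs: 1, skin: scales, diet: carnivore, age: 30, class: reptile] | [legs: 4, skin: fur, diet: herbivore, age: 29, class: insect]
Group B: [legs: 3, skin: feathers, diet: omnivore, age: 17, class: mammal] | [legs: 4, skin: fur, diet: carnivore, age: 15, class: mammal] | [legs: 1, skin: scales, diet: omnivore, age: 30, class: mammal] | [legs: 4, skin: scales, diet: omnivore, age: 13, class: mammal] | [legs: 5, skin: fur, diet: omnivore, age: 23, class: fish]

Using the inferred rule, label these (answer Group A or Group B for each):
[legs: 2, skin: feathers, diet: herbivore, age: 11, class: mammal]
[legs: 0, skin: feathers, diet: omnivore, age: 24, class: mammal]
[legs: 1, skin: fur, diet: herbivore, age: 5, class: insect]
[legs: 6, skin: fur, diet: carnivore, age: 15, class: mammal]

Group B, Group B, Group A, Group B

One predicate separates the groups cleanly: class is not mammal AND legs ≤ 4.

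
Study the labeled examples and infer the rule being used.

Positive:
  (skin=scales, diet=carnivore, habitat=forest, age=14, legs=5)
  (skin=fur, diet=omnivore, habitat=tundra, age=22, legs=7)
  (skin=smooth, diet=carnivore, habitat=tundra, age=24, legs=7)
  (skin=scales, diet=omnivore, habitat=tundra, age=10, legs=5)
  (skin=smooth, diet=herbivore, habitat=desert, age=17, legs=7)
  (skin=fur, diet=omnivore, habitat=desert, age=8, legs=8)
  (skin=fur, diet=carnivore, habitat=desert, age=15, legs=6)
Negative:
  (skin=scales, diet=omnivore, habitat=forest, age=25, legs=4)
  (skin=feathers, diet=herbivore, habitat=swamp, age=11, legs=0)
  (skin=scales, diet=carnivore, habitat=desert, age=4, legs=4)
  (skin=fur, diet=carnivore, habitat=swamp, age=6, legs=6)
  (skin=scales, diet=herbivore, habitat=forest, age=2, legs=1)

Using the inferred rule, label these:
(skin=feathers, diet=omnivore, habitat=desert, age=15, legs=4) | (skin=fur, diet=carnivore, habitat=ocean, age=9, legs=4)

Negative, Negative

The rule appears to be: age ≥ 8 AND legs ≥ 5.
(skin=feathers, diet=omnivore, habitat=desert, age=15, legs=4) → age = 15, legs = 4 → Negative.
(skin=fur, diet=carnivore, habitat=ocean, age=9, legs=4) → age = 9, legs = 4 → Negative.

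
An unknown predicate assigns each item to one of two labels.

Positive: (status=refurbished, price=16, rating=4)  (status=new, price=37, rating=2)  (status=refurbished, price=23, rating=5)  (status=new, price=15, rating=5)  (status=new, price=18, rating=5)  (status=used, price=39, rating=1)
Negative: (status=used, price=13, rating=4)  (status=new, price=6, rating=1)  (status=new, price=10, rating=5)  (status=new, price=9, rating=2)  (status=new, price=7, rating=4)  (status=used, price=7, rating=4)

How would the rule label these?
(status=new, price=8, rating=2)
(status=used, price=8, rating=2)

One predicate separates the groups cleanly: price ≥ 15.

Negative, Negative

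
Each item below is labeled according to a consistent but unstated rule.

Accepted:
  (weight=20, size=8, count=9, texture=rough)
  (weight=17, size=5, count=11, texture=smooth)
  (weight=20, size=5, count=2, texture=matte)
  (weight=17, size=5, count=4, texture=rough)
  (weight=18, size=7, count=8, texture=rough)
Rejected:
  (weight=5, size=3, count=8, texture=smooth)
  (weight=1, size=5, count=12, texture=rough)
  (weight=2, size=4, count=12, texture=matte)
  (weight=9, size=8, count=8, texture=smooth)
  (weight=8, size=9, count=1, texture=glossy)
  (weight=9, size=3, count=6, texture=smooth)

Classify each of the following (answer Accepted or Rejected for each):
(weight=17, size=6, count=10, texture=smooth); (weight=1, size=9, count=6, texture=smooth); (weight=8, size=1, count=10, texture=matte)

Every 'Accepted' example satisfies: weight ≥ 17. None of the 'Rejected' examples do.

Accepted, Rejected, Rejected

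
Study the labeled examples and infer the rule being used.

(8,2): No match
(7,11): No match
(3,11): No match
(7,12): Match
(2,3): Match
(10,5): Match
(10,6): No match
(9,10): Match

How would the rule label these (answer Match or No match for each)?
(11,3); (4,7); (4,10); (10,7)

No match, Match, No match, Match

Rule: sum is odd. This holds for each 'Match' example and fails for each 'No match' one.
(11,3) — 11+3 = 14, hence No match. (4,7) — 4+7 = 11, hence Match. (4,10) — 4+10 = 14, hence No match. (10,7) — 10+7 = 17, hence Match.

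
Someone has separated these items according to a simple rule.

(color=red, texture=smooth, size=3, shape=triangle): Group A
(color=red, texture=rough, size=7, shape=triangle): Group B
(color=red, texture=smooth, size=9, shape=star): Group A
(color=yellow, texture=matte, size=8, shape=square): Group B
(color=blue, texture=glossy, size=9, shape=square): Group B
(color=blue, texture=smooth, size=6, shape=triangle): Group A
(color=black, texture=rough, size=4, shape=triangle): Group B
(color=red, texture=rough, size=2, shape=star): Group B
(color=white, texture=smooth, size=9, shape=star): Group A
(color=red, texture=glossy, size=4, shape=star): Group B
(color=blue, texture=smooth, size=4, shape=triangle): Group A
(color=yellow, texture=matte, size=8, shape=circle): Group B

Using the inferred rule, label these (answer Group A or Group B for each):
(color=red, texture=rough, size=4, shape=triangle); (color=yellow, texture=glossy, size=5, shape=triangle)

Looking at the examples, the only property every 'Group A' case has and every 'Group B' case lacks is: texture is smooth.
Group B: (color=red, texture=rough, size=4, shape=triangle), since texture is rough.
Group B: (color=yellow, texture=glossy, size=5, shape=triangle), since texture is glossy.

Group B, Group B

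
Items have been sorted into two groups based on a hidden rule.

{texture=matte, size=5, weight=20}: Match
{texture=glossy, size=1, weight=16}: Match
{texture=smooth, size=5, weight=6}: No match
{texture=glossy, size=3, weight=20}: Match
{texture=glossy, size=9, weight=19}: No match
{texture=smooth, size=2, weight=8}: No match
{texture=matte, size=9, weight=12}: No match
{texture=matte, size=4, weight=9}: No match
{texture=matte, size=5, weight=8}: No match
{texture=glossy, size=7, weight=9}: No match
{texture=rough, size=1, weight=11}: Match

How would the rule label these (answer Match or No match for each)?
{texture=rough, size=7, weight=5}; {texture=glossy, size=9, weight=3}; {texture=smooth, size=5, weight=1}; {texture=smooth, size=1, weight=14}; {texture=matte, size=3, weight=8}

Rule: size ≤ 5 AND weight ≥ 11. This holds for each 'Match' example and fails for each 'No match' one.
No match: {texture=rough, size=7, weight=5}, since size = 7, weight = 5. No match: {texture=glossy, size=9, weight=3}, since size = 9, weight = 3. No match: {texture=smooth, size=5, weight=1}, since size = 5, weight = 1. Match: {texture=smooth, size=1, weight=14}, since size = 1, weight = 14. No match: {texture=matte, size=3, weight=8}, since size = 3, weight = 8.

No match, No match, No match, Match, No match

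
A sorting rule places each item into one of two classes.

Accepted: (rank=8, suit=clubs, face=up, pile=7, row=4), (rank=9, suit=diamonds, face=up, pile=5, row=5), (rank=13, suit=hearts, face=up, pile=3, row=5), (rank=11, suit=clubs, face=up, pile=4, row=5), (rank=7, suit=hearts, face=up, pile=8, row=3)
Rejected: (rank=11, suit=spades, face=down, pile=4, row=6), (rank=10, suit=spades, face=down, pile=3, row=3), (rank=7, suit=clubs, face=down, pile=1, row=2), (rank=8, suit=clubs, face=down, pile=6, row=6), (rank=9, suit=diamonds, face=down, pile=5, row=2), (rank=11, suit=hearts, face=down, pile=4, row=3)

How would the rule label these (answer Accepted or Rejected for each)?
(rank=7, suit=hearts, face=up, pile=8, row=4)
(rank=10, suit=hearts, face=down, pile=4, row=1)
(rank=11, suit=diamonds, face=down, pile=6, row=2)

Accepted, Rejected, Rejected

Rule: face is up. This holds for each 'Accepted' example and fails for each 'Rejected' one.
(rank=7, suit=hearts, face=up, pile=8, row=4): Accepted (face is up). (rank=10, suit=hearts, face=down, pile=4, row=1): Rejected (face is down). (rank=11, suit=diamonds, face=down, pile=6, row=2): Rejected (face is down).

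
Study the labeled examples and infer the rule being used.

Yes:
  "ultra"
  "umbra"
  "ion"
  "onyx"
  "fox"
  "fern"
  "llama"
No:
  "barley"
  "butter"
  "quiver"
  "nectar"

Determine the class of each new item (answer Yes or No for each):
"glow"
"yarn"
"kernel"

The pattern is that an item is 'Yes' exactly when: length ≤ 5.
"glow": length 4 — satisfies this, so Yes. "yarn": length 4 — satisfies this, so Yes. "kernel": length 6 — does not satisfy this, so No.

Yes, Yes, No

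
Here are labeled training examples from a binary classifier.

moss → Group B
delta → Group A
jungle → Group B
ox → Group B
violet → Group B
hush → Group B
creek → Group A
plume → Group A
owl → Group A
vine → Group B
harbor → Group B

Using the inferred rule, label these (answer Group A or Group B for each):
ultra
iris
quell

Group A, Group B, Group A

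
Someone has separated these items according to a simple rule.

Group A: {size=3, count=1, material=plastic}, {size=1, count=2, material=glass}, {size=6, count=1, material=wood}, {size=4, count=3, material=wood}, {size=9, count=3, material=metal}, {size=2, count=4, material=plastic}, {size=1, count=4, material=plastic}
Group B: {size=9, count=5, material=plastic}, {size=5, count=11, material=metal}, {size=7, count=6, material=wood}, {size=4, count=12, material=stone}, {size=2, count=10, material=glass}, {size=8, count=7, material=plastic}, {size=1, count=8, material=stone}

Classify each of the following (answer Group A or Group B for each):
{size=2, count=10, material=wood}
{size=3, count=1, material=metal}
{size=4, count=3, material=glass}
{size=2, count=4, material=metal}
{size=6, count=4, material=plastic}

Group B, Group A, Group A, Group A, Group A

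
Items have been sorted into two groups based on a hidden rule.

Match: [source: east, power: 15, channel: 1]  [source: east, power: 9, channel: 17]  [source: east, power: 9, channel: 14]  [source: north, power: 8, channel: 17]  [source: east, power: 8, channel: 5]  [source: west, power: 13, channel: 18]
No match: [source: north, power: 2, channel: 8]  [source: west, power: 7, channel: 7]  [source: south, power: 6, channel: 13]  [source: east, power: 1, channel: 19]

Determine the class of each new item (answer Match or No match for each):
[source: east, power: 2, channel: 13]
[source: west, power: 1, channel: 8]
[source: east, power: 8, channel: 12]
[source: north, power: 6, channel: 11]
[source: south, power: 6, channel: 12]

No match, No match, Match, No match, No match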